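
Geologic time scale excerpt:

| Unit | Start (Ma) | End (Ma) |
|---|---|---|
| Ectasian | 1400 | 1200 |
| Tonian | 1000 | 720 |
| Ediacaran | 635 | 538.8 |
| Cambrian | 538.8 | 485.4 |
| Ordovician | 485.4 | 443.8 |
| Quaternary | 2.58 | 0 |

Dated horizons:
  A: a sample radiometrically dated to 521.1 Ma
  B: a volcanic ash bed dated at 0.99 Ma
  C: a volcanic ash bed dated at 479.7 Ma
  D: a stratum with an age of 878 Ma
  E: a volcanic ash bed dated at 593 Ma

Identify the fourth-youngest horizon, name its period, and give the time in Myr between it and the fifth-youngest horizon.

Smaller Ma means younger, so youngest first: B 0.99 < C 479.7 < A 521.1 < E 593 < D 878.
Counting 4 along gives E (593 Ma); the excerpt puts that inside the Ediacaran, 635–538.8 Ma.
Next in line is D (878 Ma), and 878 − 593 = 285 Myr.

E, in the Ediacaran; 285 million years to D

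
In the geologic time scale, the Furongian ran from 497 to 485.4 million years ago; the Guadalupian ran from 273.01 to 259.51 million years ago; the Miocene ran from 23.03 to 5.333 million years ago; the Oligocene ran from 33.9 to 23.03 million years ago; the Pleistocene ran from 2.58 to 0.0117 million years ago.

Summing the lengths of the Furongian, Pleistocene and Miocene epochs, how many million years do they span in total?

31.8653 million years

Duration is start − end for each: (497 − 485.4) + (2.58 − 0.0117) + (23.03 − 5.333).
That is 11.6 + 2.5683 + 17.697, which totals 31.8653 million years.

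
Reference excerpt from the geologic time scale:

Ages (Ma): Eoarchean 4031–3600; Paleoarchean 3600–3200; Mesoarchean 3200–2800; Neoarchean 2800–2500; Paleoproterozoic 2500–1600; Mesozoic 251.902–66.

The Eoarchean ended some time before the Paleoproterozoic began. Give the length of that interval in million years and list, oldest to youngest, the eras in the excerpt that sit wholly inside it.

1100 million years; Paleoarchean, Mesoarchean, Neoarchean

End of Eoarchean = 3600 Ma; start of Paleoproterozoic = 2500 Ma.
Gap = 3600 − 2500 = 1100 Myr.
Eras wholly inside 3600–2500 Ma: Paleoarchean (3600–3200), Mesoarchean (3200–2800), Neoarchean (2800–2500).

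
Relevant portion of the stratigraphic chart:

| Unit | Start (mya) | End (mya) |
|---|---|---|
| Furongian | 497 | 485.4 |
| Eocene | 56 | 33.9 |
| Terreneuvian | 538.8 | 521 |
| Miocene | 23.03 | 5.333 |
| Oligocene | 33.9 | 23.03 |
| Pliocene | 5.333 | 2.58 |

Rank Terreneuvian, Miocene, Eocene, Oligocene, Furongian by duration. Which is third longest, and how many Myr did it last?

Miocene, 17.697 million years

Start − end for each: Terreneuvian 538.8 − 521 = 17.8; Miocene 23.03 − 5.333 = 17.697; Eocene 56 − 33.9 = 22.1; Oligocene 33.9 − 23.03 = 10.87; Furongian 497 − 485.4 = 11.6.
Ranking these from longest: Eocene > Terreneuvian > Miocene > Furongian > Oligocene.
Position 3 in that ranking is Miocene, which lasted 17.697 Myr.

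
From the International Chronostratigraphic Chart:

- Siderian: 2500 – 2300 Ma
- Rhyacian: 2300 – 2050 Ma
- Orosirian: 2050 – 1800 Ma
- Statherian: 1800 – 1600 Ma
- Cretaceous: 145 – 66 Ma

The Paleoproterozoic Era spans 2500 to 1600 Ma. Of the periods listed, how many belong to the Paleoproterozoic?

Periods inside 2500–1600 Ma: Siderian, Rhyacian, Orosirian, Statherian — 4 in total.

4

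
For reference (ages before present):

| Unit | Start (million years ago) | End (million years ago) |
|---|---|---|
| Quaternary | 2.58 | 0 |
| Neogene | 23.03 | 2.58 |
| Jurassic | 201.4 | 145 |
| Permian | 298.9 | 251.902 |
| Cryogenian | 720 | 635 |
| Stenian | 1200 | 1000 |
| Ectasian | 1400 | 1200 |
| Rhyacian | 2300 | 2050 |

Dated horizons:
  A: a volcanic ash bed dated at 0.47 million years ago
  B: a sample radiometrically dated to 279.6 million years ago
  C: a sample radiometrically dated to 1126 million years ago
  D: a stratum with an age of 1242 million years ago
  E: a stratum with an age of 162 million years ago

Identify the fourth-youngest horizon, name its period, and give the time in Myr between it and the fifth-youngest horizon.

C, in the Stenian; 116 million years to D

Smaller Ma means younger, so youngest first: A 0.47 < E 162 < B 279.6 < C 1126 < D 1242.
Counting 4 along gives C (1126 Ma); the excerpt puts that inside the Stenian, 1200–1000 Ma.
Next in line is D (1242 Ma), and 1242 − 1126 = 116 Myr.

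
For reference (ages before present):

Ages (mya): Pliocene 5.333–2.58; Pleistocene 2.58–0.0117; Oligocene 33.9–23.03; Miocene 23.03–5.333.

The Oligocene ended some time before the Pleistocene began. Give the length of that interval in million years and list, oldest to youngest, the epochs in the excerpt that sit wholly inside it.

The Oligocene closes at 23.03 Ma and the Pleistocene opens at 2.58 Ma, so the interval is 23.03 − 2.58 = 20.45 Myr.
An epoch fits inside if it starts at or after 23.03 Ma and ends at or before 2.58 Ma; oldest first that gives Miocene, Pliocene.

20.45 million years; Miocene, Pliocene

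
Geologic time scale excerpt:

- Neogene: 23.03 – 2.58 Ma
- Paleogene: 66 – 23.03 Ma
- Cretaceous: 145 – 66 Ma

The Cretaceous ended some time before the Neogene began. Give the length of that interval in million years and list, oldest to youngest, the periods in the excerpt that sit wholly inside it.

42.97 million years; Paleogene

End of Cretaceous = 66 Ma; start of Neogene = 23.03 Ma.
Gap = 66 − 23.03 = 42.97 Myr.
Periods wholly inside 66–23.03 Ma: Paleogene (66–23.03).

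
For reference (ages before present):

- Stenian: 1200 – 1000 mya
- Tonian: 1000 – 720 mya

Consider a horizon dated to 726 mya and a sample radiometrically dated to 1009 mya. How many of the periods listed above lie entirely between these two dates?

0

The older date is 1009 Ma and the younger is 726 Ma.
No period both begins after 1009 Ma and ends before 726 Ma, so the count is 0.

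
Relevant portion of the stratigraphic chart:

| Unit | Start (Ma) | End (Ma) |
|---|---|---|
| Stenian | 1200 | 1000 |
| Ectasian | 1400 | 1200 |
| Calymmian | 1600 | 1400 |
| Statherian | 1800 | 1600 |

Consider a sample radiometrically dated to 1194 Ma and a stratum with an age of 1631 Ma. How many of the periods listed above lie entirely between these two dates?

2

The older date is 1631 Ma and the younger is 1194 Ma.
Periods with start < 1631 and end > 1194 Ma: Calymmian (1600–1400), Ectasian (1400–1200).
That is 2 complete periods.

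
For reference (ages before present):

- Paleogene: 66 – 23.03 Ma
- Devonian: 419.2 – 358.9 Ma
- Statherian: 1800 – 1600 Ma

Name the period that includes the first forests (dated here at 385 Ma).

385 Ma lies between 419.2 and 358.9 Ma, so it falls in the Devonian.

Devonian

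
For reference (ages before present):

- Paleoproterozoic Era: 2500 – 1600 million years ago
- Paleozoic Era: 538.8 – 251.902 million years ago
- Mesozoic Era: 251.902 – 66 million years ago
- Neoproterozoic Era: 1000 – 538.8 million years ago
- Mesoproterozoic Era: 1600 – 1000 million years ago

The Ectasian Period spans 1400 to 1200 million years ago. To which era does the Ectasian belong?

The Ectasian (1400–1200 Ma) lies entirely within 1600–1000 Ma, the Mesoproterozoic Era.

Mesoproterozoic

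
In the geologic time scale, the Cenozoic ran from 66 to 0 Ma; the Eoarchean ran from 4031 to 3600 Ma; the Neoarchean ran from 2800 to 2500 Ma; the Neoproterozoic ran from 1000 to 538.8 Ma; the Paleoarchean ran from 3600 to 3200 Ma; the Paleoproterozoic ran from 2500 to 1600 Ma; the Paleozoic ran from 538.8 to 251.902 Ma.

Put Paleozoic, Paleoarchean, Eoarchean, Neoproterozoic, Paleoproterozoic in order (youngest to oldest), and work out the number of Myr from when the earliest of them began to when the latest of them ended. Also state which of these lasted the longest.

Start ages (Ma): Eoarchean 4031, Paleoarchean 3600, Paleoproterozoic 2500, Neoproterozoic 1000, Paleozoic 538.8.
Ordered youngest to oldest: Paleozoic, Neoproterozoic, Paleoproterozoic, Paleoarchean, Eoarchean.
Span = 4031 − 251.902 = 3779.098 Myr.
Durations: Paleoproterozoic 900, Paleozoic 286.898, Eoarchean 431, Paleoarchean 400, Neoproterozoic 461.2 → longest is Paleoproterozoic (900 Myr).

Paleozoic → Neoproterozoic → Paleoproterozoic → Paleoarchean → Eoarchean; total span 3779.098 Myr; longest is Paleoproterozoic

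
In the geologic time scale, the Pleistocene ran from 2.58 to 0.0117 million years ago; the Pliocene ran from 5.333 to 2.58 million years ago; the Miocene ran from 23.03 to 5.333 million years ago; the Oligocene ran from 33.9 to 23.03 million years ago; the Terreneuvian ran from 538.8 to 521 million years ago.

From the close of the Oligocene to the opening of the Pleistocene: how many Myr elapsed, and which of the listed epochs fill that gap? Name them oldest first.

20.45 million years; Miocene, Pliocene

The Oligocene closes at 23.03 Ma and the Pleistocene opens at 2.58 Ma, so the interval is 23.03 − 2.58 = 20.45 Myr.
An epoch fits inside if it starts at or after 23.03 Ma and ends at or before 2.58 Ma; oldest first that gives Miocene, Pliocene.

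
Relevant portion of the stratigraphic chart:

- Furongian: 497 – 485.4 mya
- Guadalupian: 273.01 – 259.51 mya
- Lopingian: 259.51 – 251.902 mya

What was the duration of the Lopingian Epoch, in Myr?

259.51 − 251.902 = 7.608 million years.

7.608 million years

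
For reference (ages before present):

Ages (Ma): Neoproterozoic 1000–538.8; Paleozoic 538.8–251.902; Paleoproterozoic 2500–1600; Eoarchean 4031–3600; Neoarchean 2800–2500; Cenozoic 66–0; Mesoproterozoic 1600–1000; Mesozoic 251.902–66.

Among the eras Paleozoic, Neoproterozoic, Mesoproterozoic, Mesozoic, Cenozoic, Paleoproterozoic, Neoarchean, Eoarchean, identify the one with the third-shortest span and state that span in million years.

Durations: Paleozoic 286.898; Neoproterozoic 461.2; Mesoproterozoic 600; Mesozoic 185.902; Cenozoic 66; Paleoproterozoic 900; Neoarchean 300; Eoarchean 431 Myr.
Sorted shortest-first: Cenozoic (66), Mesozoic (185.902), Paleozoic (286.898), Neoarchean (300), Eoarchean (431), Neoproterozoic (461.2), Mesoproterozoic (600), Paleoproterozoic (900).
The third shortest is Paleozoic at 286.898 Myr.

Paleozoic, 286.898 million years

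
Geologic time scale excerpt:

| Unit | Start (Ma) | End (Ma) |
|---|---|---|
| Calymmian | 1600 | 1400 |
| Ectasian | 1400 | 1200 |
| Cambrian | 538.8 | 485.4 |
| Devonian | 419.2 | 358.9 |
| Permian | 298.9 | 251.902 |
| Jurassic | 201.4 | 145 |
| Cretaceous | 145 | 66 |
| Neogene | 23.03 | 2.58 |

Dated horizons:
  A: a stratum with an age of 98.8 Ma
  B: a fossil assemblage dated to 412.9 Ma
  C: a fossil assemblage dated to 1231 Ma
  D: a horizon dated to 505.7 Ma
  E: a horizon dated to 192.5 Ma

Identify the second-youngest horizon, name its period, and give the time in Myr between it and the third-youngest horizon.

Smaller Ma means younger, so youngest first: A 98.8 < E 192.5 < B 412.9 < D 505.7 < C 1231.
Counting 2 along gives E (192.5 Ma); the excerpt puts that inside the Jurassic, 201.4–145 Ma.
Next in line is B (412.9 Ma), and 412.9 − 192.5 = 220.4 Myr.

E, in the Jurassic; 220.4 million years to B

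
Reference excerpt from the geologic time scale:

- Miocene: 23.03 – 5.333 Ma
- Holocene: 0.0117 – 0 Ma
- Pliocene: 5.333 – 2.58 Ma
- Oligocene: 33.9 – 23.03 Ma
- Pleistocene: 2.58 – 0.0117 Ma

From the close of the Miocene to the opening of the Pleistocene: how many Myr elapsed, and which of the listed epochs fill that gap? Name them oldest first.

2.753 million years; Pliocene

The Miocene closes at 5.333 Ma and the Pleistocene opens at 2.58 Ma, so the interval is 5.333 − 2.58 = 2.753 Myr.
An epoch fits inside if it starts at or after 5.333 Ma and ends at or before 2.58 Ma; oldest first that gives Pliocene.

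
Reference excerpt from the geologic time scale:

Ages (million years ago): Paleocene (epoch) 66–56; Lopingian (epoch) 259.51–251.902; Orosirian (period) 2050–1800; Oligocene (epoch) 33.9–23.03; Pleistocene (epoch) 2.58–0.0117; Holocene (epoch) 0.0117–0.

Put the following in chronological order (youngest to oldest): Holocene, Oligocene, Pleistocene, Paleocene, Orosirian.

Holocene, then Pleistocene, then Oligocene, then Paleocene, then Orosirian

Sorting by start age (ascending Ma, since larger Ma = older): Holocene began 0.0117, Pleistocene began 2.58, Oligocene began 33.9, Paleocene began 66, Orosirian began 2050.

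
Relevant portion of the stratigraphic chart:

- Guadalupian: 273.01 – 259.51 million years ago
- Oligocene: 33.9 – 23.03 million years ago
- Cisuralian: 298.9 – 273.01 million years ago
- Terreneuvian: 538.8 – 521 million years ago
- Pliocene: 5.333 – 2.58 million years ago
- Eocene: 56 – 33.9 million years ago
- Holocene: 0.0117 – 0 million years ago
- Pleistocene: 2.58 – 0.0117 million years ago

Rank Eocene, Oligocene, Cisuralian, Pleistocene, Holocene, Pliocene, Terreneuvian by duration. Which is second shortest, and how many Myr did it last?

Durations: Eocene 22.1; Oligocene 10.87; Cisuralian 25.89; Pleistocene 2.5683; Holocene 0.0117; Pliocene 2.753; Terreneuvian 17.8 Myr.
Sorted shortest-first: Holocene (0.0117), Pleistocene (2.5683), Pliocene (2.753), Oligocene (10.87), Terreneuvian (17.8), Eocene (22.1), Cisuralian (25.89).
The second shortest is Pleistocene at 2.5683 Myr.

Pleistocene, 2.5683 million years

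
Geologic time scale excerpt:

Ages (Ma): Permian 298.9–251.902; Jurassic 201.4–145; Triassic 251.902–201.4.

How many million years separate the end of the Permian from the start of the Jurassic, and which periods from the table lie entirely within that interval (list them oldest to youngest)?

50.502 million years; Triassic

End of Permian = 251.902 Ma; start of Jurassic = 201.4 Ma.
Gap = 251.902 − 201.4 = 50.502 Myr.
Periods wholly inside 251.902–201.4 Ma: Triassic (251.902–201.4).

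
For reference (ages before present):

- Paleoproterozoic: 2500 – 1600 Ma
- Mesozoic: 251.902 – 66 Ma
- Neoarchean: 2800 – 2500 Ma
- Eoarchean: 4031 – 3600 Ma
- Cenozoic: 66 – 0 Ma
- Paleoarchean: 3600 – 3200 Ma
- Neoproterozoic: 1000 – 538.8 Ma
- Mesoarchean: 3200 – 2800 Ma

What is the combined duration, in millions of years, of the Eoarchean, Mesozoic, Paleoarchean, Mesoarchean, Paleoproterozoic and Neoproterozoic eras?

2778.102 million years

Duration is start − end for each: (4031 − 3600) + (251.902 − 66) + (3600 − 3200) + (3200 − 2800) + (2500 − 1600) + (1000 − 538.8).
That is 431 + 185.902 + 400 + 400 + 900 + 461.2, which totals 2778.102 million years.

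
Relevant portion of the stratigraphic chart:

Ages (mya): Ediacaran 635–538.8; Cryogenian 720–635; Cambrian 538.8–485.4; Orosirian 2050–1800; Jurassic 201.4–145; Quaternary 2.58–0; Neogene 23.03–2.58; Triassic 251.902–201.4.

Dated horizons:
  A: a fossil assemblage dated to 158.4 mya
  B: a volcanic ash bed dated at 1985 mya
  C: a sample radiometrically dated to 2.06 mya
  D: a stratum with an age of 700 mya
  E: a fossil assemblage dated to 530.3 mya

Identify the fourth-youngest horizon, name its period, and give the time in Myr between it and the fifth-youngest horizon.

D, in the Cryogenian; 1285 million years to B

Sorted youngest-first by Ma: C (2.06), A (158.4), E (530.3), D (700), B (1985).
The fourth youngest is D at 700 Ma, which lies in 720–635 Ma: the Cryogenian.
The fifth youngest is B at 1985 Ma; separation = |700 − 1985| = 1285 Myr.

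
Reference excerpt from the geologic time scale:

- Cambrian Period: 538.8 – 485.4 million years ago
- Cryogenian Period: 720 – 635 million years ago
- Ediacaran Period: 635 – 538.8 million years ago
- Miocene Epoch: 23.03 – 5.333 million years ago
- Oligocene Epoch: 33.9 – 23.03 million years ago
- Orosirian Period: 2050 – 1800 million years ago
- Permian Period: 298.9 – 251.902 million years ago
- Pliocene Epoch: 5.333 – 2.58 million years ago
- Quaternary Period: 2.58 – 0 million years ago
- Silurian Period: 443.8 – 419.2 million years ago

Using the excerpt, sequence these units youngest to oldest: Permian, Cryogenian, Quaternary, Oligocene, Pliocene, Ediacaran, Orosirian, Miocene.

The oldest of these is Orosirian (starts 2050 Ma) and the youngest is Quaternary (ends 0 Ma).
In between, by decreasing start age: Cryogenian (720), Ediacaran (635), Permian (298.9), Oligocene (33.9), Miocene (23.03), Pliocene (5.333).
Listing youngest first means reversing that sequence.

Quaternary, Pliocene, Miocene, Oligocene, Permian, Ediacaran, Cryogenian, Orosirian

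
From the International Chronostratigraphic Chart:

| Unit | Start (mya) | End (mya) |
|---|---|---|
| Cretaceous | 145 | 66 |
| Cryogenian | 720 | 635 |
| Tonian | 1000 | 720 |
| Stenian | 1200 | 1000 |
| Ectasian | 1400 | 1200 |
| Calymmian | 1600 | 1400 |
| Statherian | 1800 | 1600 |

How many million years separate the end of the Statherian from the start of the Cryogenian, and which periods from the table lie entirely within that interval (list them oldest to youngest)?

End of Statherian = 1600 Ma; start of Cryogenian = 720 Ma.
Gap = 1600 − 720 = 880 Myr.
Periods wholly inside 1600–720 Ma: Calymmian (1600–1400), Ectasian (1400–1200), Stenian (1200–1000), Tonian (1000–720).

880 million years; Calymmian, Ectasian, Stenian, Tonian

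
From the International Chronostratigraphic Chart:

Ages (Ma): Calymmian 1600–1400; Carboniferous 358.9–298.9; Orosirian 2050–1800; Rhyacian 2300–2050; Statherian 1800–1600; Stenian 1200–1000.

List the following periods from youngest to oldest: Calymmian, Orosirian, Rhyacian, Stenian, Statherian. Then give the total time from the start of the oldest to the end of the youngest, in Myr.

Stenian, Calymmian, Statherian, Orosirian, Rhyacian; total span 1300 Myr

Start ages (Ma): Rhyacian 2300, Orosirian 2050, Statherian 1800, Calymmian 1600, Stenian 1200.
Ordered youngest to oldest: Stenian, Calymmian, Statherian, Orosirian, Rhyacian.
Span = 2300 − 1000 = 1300 Myr.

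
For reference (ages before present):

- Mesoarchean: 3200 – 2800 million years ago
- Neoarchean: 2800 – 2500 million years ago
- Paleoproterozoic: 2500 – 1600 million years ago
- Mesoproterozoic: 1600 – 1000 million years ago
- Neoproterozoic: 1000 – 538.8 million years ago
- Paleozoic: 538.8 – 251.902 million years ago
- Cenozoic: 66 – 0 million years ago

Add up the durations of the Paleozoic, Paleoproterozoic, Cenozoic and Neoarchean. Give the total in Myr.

1552.898 million years

Each duration: Paleozoic = 286.898; Paleoproterozoic = 900; Cenozoic = 66; Neoarchean = 300.
Sum: 286.898 + 900 + 66 + 300 = 1552.898 Myr.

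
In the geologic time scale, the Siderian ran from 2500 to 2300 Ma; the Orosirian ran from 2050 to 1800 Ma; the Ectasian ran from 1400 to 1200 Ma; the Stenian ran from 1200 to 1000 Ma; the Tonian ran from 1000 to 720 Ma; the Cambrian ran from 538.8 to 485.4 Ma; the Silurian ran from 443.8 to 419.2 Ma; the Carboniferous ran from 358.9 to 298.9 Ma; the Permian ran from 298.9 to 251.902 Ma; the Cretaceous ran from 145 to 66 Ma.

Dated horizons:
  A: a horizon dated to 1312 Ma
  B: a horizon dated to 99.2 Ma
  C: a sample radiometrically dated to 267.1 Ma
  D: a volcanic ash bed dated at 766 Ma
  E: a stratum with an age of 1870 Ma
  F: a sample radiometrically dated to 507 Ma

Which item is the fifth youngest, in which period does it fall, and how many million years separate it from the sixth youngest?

A, in the Ectasian; 558 million years to E

Smaller Ma means younger, so youngest first: B 99.2 < C 267.1 < F 507 < D 766 < A 1312 < E 1870.
Counting 5 along gives A (1312 Ma); the excerpt puts that inside the Ectasian, 1400–1200 Ma.
Next in line is E (1870 Ma), and 1870 − 1312 = 558 Myr.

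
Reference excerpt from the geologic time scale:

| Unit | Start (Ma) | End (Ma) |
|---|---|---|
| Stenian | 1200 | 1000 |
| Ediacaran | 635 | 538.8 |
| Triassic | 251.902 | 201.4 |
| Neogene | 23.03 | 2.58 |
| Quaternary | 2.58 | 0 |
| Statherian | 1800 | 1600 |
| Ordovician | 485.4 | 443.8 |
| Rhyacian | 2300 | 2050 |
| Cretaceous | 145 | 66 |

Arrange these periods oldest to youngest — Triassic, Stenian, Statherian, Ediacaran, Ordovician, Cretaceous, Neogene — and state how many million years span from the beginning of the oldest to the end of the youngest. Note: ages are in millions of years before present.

Start ages (Ma): Statherian 1800, Stenian 1200, Ediacaran 635, Ordovician 485.4, Triassic 251.902, Cretaceous 145, Neogene 23.03.
Ordered oldest to youngest: Statherian, Stenian, Ediacaran, Ordovician, Triassic, Cretaceous, Neogene.
Span = 1800 − 2.58 = 1797.42 Myr.

Statherian → Stenian → Ediacaran → Ordovician → Triassic → Cretaceous → Neogene; total span 1797.42 Myr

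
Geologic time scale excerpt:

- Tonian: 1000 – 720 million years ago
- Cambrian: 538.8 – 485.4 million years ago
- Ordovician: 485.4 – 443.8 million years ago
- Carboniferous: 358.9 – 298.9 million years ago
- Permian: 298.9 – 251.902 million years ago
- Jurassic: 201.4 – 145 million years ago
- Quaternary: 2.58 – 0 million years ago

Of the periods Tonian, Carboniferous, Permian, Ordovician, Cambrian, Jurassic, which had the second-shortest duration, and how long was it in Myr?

Permian, 46.998 million years

Start − end for each: Tonian 1000 − 720 = 280; Carboniferous 358.9 − 298.9 = 60; Permian 298.9 − 251.902 = 46.998; Ordovician 485.4 − 443.8 = 41.6; Cambrian 538.8 − 485.4 = 53.4; Jurassic 201.4 − 145 = 56.4.
Ranking these from shortest: Ordovician < Permian < Cambrian < Jurassic < Carboniferous < Tonian.
Position 2 in that ranking is Permian, which lasted 46.998 Myr.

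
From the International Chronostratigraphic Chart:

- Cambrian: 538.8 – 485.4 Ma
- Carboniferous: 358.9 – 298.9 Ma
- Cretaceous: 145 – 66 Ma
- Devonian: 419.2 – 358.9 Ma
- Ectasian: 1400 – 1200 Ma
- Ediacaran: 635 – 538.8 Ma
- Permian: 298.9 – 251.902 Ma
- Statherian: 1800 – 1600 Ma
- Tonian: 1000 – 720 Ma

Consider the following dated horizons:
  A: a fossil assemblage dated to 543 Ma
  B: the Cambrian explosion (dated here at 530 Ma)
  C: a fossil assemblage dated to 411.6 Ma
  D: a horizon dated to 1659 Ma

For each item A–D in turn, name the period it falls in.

A: 543 Ma lies in 635–538.8 Ma, so Ediacaran.
B: 530 Ma lies in 538.8–485.4 Ma, so Cambrian.
C: 411.6 Ma lies in 419.2–358.9 Ma, so Devonian.
D: 1659 Ma lies in 1800–1600 Ma, so Statherian.

A — Ediacaran; B — Cambrian; C — Devonian; D — Statherian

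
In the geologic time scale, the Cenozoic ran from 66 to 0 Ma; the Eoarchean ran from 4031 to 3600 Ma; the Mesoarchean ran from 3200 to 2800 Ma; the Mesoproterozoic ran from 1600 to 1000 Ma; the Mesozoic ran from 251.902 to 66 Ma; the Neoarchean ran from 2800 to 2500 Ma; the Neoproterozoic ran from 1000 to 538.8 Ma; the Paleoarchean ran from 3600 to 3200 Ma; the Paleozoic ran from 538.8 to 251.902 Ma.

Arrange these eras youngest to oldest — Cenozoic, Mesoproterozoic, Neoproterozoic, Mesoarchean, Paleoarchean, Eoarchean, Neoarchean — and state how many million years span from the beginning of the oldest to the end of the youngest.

Cenozoic, Neoproterozoic, Mesoproterozoic, Neoarchean, Mesoarchean, Paleoarchean, Eoarchean; total span 4031 Myr

Start ages (Ma): Eoarchean 4031, Paleoarchean 3600, Mesoarchean 3200, Neoarchean 2800, Mesoproterozoic 1600, Neoproterozoic 1000, Cenozoic 66.
Ordered youngest to oldest: Cenozoic, Neoproterozoic, Mesoproterozoic, Neoarchean, Mesoarchean, Paleoarchean, Eoarchean.
Span = 4031 − 0 = 4031 Myr.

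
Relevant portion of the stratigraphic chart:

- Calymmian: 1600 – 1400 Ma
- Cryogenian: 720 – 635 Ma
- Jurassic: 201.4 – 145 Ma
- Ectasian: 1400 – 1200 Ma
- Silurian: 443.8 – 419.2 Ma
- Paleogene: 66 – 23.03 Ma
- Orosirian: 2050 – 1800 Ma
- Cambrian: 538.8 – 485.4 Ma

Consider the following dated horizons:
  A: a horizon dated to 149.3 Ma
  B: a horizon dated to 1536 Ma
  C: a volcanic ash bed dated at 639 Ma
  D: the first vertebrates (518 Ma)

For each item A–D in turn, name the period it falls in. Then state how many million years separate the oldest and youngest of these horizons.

Match each age against the start–end ranges in the excerpt: A = 149.3 Ma → Jurassic (201.4–145); B = 1536 Ma → Calymmian (1600–1400); C = 639 Ma → Cryogenian (720–635); D = 518 Ma → Cambrian (538.8–485.4).
The largest age is 1536 Ma and the smallest is 149.3 Ma; their difference is 1386.7 Myr.

A — Jurassic; B — Calymmian; C — Cryogenian; D — Cambrian; span 1386.7 million years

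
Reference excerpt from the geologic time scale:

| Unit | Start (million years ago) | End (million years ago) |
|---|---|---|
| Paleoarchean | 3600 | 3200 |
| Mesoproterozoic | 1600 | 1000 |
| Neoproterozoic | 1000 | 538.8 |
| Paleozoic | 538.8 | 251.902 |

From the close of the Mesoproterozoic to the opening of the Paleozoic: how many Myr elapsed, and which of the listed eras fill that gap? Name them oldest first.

End of Mesoproterozoic = 1000 Ma; start of Paleozoic = 538.8 Ma.
Gap = 1000 − 538.8 = 461.2 Myr.
Eras wholly inside 1000–538.8 Ma: Neoproterozoic (1000–538.8).

461.2 million years; Neoproterozoic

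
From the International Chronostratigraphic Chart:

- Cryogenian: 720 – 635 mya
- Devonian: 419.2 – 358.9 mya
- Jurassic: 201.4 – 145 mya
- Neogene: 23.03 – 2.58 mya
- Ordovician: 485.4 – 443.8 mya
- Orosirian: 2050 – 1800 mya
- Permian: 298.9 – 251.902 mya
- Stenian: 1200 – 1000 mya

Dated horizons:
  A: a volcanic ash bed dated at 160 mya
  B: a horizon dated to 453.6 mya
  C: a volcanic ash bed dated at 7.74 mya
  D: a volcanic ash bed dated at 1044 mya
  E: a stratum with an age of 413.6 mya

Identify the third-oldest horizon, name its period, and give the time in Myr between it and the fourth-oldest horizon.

E, in the Devonian; 253.6 million years to A

Larger Ma means older, so oldest first: D 1044 > B 453.6 > E 413.6 > A 160 > C 7.74.
Counting 3 along gives E (413.6 Ma); the excerpt puts that inside the Devonian, 419.2–358.9 Ma.
Next in line is A (160 Ma), and 413.6 − 160 = 253.6 Myr.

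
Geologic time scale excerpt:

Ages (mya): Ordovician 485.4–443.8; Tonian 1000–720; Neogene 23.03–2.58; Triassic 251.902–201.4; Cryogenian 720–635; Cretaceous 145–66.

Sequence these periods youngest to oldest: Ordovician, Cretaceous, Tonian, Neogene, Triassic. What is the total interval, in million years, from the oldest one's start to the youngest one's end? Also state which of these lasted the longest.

From the excerpt: Ordovician 485.4–443.8; Cretaceous 145–66; Tonian 1000–720; Neogene 23.03–2.58; Triassic 251.902–201.4 (Ma).
Larger Ma is earlier, so the oldest is Tonian and the youngest is Neogene; youngest to oldest: Neogene, Cretaceous, Triassic, Ordovician, Tonian.
Oldest start 1000 minus youngest end 2.58 gives 997.42 Myr overall.
Individual lengths (start − end): Cretaceous 79; Neogene 20.45; Ordovician 41.6; Triassic 50.502; Tonian 280. The largest is Tonian at 280 Myr.

Neogene → Cretaceous → Triassic → Ordovician → Tonian; total span 997.42 Myr; longest is Tonian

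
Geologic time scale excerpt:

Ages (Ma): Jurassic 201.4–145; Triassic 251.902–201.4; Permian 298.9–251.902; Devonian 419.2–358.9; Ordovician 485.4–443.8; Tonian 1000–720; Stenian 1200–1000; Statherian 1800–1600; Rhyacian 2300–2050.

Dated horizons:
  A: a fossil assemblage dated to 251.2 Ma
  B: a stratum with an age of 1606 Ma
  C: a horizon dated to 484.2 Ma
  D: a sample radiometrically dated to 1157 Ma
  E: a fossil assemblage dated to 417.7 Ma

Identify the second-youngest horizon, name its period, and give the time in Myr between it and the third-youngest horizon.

Sorted youngest-first by Ma: A (251.2), E (417.7), C (484.2), D (1157), B (1606).
The second youngest is E at 417.7 Ma, which lies in 419.2–358.9 Ma: the Devonian.
The third youngest is C at 484.2 Ma; separation = |417.7 − 484.2| = 66.5 Myr.

E, in the Devonian; 66.5 million years to C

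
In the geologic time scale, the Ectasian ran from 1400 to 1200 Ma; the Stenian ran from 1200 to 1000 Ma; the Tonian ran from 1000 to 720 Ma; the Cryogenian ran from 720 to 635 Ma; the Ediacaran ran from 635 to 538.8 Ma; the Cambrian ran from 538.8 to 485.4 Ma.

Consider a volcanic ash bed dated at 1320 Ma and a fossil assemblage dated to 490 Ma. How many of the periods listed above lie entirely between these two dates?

4

The older date is 1320 Ma and the younger is 490 Ma.
Periods with start < 1320 and end > 490 Ma: Stenian (1200–1000), Tonian (1000–720), Cryogenian (720–635), Ediacaran (635–538.8).
That is 4 complete periods.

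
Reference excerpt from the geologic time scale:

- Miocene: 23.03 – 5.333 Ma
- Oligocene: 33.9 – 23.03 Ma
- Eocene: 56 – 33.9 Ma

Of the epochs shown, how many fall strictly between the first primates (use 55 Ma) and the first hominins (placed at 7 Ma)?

The older date is 55 Ma and the younger is 7 Ma.
Epochs with start < 55 and end > 7 Ma: Oligocene (33.9–23.03).
That is 1 complete epoch.

1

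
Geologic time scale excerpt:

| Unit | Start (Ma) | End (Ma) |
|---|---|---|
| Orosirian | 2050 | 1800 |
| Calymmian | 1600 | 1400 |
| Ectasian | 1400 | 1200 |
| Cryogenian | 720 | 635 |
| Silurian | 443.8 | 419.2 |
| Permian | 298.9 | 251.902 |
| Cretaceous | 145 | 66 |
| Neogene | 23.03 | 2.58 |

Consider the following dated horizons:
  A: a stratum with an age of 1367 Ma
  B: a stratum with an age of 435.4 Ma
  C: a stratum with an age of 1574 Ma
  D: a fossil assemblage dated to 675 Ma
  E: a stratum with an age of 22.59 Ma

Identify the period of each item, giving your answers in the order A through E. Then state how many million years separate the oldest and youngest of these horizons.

A: 1367 Ma lies in 1400–1200 Ma, so Ectasian.
B: 435.4 Ma lies in 443.8–419.2 Ma, so Silurian.
C: 1574 Ma lies in 1600–1400 Ma, so Calymmian.
D: 675 Ma lies in 720–635 Ma, so Cryogenian.
E: 22.59 Ma lies in 23.03–2.58 Ma, so Neogene.
Oldest = 1574 Ma, youngest = 22.59 Ma → span 1551.41 Myr.

A — Ectasian; B — Silurian; C — Calymmian; D — Cryogenian; E — Neogene; span 1551.41 million years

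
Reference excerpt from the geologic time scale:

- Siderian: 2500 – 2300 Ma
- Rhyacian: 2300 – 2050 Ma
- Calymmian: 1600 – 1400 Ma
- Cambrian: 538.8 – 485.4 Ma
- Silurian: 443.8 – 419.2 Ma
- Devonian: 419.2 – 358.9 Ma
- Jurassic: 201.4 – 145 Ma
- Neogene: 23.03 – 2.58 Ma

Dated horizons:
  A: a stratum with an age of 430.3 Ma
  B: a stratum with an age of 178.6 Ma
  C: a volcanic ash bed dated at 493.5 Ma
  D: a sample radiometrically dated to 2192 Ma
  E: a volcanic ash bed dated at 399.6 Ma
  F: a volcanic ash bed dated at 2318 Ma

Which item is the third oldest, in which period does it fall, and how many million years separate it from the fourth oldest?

C, in the Cambrian; 63.2 million years to A

Sorted oldest-first by Ma: F (2318), D (2192), C (493.5), A (430.3), E (399.6), B (178.6).
The third oldest is C at 493.5 Ma, which lies in 538.8–485.4 Ma: the Cambrian.
The fourth oldest is A at 430.3 Ma; separation = |493.5 − 430.3| = 63.2 Myr.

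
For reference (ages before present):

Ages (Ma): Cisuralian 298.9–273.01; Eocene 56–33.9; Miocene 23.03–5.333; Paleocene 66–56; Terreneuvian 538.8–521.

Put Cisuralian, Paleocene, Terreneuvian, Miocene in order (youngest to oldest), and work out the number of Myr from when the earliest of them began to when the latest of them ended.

Miocene → Paleocene → Cisuralian → Terreneuvian; total span 533.467 Myr

From the excerpt: Cisuralian 298.9–273.01; Paleocene 66–56; Terreneuvian 538.8–521; Miocene 23.03–5.333 (Ma).
Larger Ma is earlier, so the oldest is Terreneuvian and the youngest is Miocene; youngest to oldest: Miocene, Paleocene, Cisuralian, Terreneuvian.
Oldest start 538.8 minus youngest end 5.333 gives 533.467 Myr overall.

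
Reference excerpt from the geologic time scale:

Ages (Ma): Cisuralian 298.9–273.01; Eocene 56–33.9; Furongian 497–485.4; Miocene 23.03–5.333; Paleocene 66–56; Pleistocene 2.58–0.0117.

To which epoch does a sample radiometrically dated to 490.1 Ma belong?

490.1 Ma lies between 497 and 485.4 Ma, so it falls in the Furongian.

Furongian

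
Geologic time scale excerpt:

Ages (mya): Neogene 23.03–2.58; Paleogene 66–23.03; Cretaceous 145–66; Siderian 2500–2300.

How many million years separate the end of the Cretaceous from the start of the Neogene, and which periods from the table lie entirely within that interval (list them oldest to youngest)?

The Cretaceous closes at 66 Ma and the Neogene opens at 23.03 Ma, so the interval is 66 − 23.03 = 42.97 Myr.
A period fits inside if it starts at or after 66 Ma and ends at or before 23.03 Ma; oldest first that gives Paleogene.

42.97 million years; Paleogene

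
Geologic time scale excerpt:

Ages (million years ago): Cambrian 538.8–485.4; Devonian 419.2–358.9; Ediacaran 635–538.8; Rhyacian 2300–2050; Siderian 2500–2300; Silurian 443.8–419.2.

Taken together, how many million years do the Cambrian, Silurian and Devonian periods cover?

Each duration: Cambrian = 53.4; Silurian = 24.6; Devonian = 60.3.
Sum: 53.4 + 24.6 + 60.3 = 138.3 Myr.

138.3 million years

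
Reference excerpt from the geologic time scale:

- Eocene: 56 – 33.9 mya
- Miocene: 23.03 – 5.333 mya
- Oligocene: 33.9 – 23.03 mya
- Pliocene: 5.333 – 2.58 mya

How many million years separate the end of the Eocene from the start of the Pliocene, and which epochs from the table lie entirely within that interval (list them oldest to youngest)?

The Eocene closes at 33.9 Ma and the Pliocene opens at 5.333 Ma, so the interval is 33.9 − 5.333 = 28.567 Myr.
An epoch fits inside if it starts at or after 33.9 Ma and ends at or before 5.333 Ma; oldest first that gives Oligocene, Miocene.

28.567 million years; Oligocene, Miocene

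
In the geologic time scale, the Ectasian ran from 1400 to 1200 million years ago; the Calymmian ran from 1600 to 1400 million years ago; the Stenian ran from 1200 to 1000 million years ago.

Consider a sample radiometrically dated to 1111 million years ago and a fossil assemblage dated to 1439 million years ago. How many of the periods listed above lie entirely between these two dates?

The older date is 1439 Ma and the younger is 1111 Ma.
Periods with start < 1439 and end > 1111 Ma: Ectasian (1400–1200).
That is 1 complete period.

1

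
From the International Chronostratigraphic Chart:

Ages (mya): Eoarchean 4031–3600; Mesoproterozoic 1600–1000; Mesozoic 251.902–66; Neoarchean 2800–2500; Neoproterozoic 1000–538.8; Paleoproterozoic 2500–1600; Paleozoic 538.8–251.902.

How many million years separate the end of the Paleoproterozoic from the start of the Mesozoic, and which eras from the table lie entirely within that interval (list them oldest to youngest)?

The Paleoproterozoic closes at 1600 Ma and the Mesozoic opens at 251.902 Ma, so the interval is 1600 − 251.902 = 1348.098 Myr.
An era fits inside if it starts at or after 1600 Ma and ends at or before 251.902 Ma; oldest first that gives Mesoproterozoic, Neoproterozoic, Paleozoic.

1348.098 million years; Mesoproterozoic, Neoproterozoic, Paleozoic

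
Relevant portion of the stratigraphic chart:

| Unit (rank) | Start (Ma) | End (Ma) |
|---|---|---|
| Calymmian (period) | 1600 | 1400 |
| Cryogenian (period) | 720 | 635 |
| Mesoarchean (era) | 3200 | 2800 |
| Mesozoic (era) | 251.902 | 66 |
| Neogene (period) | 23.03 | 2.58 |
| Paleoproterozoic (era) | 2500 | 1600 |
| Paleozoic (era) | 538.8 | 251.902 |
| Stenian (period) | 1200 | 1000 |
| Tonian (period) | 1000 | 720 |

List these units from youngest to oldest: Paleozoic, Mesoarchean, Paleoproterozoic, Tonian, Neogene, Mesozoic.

Read off each span (Ma): Paleozoic 538.8–251.902; Mesoarchean 3200–2800; Paleoproterozoic 2500–1600; Tonian 1000–720; Neogene 23.03–2.58; Mesozoic 251.902–66.
Larger Ma is older, so oldest→youngest is Mesoarchean, Paleoproterozoic, Tonian, Paleozoic, Mesozoic, Neogene; reverse it for youngest→oldest.

Neogene, Mesozoic, Paleozoic, Tonian, Paleoproterozoic, Mesoarchean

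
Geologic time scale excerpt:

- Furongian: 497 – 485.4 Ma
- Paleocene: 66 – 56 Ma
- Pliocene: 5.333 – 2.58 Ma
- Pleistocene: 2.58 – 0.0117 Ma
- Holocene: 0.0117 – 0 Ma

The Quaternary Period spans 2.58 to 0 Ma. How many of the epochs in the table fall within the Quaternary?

2

Epochs inside 2.58–0 Ma: Pleistocene, Holocene — 2 in total.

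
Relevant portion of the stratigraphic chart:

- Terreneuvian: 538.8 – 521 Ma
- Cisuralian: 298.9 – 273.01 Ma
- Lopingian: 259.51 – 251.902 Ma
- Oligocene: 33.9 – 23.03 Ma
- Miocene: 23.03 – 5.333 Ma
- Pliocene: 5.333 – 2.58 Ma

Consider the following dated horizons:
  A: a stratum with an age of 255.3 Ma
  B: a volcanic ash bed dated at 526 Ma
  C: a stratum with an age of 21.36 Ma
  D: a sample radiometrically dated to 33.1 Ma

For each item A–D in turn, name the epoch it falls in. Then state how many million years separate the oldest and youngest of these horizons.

A — Lopingian; B — Terreneuvian; C — Miocene; D — Oligocene; span 504.64 million years

Match each age against the start–end ranges in the excerpt: A = 255.3 Ma → Lopingian (259.51–251.902); B = 526 Ma → Terreneuvian (538.8–521); C = 21.36 Ma → Miocene (23.03–5.333); D = 33.1 Ma → Oligocene (33.9–23.03).
The largest age is 526 Ma and the smallest is 21.36 Ma; their difference is 504.64 Myr.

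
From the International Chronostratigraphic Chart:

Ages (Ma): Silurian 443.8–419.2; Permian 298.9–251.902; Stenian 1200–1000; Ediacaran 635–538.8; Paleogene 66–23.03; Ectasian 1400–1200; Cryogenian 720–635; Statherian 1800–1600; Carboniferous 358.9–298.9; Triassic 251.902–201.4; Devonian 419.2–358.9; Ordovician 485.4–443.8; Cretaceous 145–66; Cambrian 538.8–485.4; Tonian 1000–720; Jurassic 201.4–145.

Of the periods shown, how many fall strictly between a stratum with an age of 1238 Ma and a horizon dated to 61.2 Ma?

The older date is 1238 Ma and the younger is 61.2 Ma.
Periods with start < 1238 and end > 61.2 Ma: Stenian (1200–1000), Tonian (1000–720), Cryogenian (720–635), Ediacaran (635–538.8), Cambrian (538.8–485.4), Ordovician (485.4–443.8), Silurian (443.8–419.2), Devonian (419.2–358.9), Carboniferous (358.9–298.9), Permian (298.9–251.902), Triassic (251.902–201.4), Jurassic (201.4–145), Cretaceous (145–66).
That is 13 complete periods.

13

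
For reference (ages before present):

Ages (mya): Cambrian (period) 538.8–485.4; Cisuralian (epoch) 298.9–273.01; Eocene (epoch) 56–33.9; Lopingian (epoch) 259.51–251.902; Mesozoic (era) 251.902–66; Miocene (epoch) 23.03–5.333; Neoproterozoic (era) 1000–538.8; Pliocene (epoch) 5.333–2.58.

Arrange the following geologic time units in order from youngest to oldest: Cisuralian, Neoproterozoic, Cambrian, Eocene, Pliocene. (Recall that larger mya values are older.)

Pliocene → Eocene → Cisuralian → Cambrian → Neoproterozoic

Sorting by start age (ascending Ma, since larger Ma = older): Pliocene began 5.333, Eocene began 56, Cisuralian began 298.9, Cambrian began 538.8, Neoproterozoic began 1000.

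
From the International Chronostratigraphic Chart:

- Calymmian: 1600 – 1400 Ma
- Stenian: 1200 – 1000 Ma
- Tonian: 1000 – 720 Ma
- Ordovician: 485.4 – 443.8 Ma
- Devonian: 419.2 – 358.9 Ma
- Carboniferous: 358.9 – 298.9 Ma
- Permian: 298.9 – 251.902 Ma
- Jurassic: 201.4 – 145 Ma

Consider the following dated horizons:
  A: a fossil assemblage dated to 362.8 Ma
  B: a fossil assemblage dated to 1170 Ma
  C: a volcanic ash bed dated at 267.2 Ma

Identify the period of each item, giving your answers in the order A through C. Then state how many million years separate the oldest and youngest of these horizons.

Match each age against the start–end ranges in the excerpt: A = 362.8 Ma → Devonian (419.2–358.9); B = 1170 Ma → Stenian (1200–1000); C = 267.2 Ma → Permian (298.9–251.902).
The largest age is 1170 Ma and the smallest is 267.2 Ma; their difference is 902.8 Myr.

A — Devonian; B — Stenian; C — Permian; span 902.8 million years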